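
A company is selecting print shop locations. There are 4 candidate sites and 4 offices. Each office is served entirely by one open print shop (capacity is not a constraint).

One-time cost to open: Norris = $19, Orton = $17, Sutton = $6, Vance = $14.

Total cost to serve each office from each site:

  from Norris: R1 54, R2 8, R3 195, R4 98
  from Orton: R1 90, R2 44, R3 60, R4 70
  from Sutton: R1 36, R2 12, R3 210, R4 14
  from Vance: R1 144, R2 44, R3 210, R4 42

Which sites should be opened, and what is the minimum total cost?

For any fixed open set, each office goes to its cheapest open site; total = fixed + service.
{Orton, Sutton}: R1→Sutton 36, R2→Sutton 12, R3→Orton 60, R4→Sutton 14. Service 122; fixed 23; total 145.
{Orton, Sutton, Vance}: service 122 + fixed 37 = 159
{Norris, Orton, Sutton}: service 118 + fixed 42 = 160
{Norris, Orton, Sutton, Vance}: service 118 + fixed 56 = 174
No other subset beats 145.

Open Orton and Sutton; minimum total cost 145.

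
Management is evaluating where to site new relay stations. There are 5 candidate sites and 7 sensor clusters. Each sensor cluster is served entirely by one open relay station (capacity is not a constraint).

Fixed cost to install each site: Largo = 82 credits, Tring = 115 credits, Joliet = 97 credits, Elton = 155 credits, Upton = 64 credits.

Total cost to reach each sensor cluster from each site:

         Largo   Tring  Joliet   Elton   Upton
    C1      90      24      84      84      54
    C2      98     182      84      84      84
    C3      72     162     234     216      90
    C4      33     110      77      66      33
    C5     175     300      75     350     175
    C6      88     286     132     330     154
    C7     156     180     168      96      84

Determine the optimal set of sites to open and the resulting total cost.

For any fixed open set, each sensor cluster goes to its cheapest open site; total = fixed + service.
{Joliet, Upton}: C1→Upton 54, C2→Joliet 84, C3→Upton 90, C4→Upton 33, C5→Joliet 75, C6→Joliet 132, C7→Upton 84. Service 552; fixed 161; total 713.
{Largo, Joliet, Upton}: C1→Upton 54, C2→Joliet 84, C3→Largo 72, C4→Largo 33, C5→Joliet 75, C6→Largo 88, C7→Upton 84. Service 490; fixed 243; total 733.
{Largo, Upton}: service 590 + fixed 146 = 736
{Largo, Tring, Joliet, Elton, Upton}: service 460 + fixed 513 = 973
No other subset beats 713.

Open Joliet and Upton; minimum total cost 713.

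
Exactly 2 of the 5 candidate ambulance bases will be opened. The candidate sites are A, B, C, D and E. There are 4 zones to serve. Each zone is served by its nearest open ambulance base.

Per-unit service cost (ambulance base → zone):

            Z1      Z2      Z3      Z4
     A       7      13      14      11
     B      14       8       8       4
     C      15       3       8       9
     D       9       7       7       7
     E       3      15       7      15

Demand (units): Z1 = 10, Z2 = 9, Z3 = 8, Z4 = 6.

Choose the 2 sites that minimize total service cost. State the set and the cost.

With exactly 2 open, each zone uses its cheapest among the chosen.
{C, E}: Z1→E 3·10=30, Z2→C 3·9=27, Z3→E 7·8=56, Z4→C 9·6=54. Service cost 167.
{B, E}: service cost 182
{D, E}: service cost 191
Among all 10 size-2 choices, {C, E} is lowest.

Choose C and E; total service cost 167.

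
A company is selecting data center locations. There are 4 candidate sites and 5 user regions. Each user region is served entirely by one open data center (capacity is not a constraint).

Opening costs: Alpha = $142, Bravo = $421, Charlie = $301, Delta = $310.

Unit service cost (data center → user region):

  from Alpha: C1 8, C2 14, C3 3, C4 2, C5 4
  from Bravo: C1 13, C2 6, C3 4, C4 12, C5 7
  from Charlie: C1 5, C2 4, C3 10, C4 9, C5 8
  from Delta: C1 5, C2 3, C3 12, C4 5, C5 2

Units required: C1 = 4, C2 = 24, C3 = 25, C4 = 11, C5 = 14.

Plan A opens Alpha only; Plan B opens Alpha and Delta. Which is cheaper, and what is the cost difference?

Plan A is cheaper by 6.

Plan A: {Alpha}: C1→Alpha 8·4=32, C2→Alpha 14·24=336, C3→Alpha 3·25=75, C4→Alpha 2·11=22, C5→Alpha 4·14=56. Service 521; fixed 142; total 663.
Plan B: {Alpha, Delta}: C1→Delta 5·4=20, C2→Delta 3·24=72, C3→Alpha 3·25=75, C4→Alpha 2·11=22, C5→Delta 2·14=28. Service 217; fixed 452; total 669.
Difference: |663 − 669| = 6.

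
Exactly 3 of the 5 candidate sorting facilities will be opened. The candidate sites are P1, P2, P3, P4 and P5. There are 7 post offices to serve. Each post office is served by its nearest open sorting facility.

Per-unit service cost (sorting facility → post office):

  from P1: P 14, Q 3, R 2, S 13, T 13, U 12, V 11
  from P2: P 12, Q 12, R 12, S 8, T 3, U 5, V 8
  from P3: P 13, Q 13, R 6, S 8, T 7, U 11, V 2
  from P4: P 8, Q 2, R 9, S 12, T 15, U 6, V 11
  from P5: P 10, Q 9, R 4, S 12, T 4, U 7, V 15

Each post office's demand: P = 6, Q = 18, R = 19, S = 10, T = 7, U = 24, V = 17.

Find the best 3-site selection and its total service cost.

Choose P1, P2 and P3; total service cost 419.

With exactly 3 open, each post office uses its cheapest among the chosen.
{P1, P2, P3}: P→P2 12·6=72, Q→P1 3·18=54, R→P1 2·19=38, S→P2 8·10=80, T→P2 3·7=21, U→P2 5·24=120, V→P3 2·17=34. Service cost 419.
{P1, P3, P4}: service cost 429
{P3, P4, P5}: service cost 446
Among all 10 size-3 choices, {P1, P2, P3} is lowest.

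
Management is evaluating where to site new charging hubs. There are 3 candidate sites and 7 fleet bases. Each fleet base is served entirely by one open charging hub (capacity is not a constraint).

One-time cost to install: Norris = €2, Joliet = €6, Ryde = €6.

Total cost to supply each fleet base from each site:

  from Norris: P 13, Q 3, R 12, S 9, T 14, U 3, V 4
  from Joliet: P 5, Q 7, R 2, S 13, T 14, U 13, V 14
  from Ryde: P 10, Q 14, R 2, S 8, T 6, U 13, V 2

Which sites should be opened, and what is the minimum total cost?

Open Norris and Ryde; minimum total cost 42.

For any fixed open set, each fleet base goes to its cheapest open site; total = fixed + service.
{Norris, Ryde}: P→Ryde 10, Q→Norris 3, R→Ryde 2, S→Ryde 8, T→Ryde 6, U→Norris 3, V→Ryde 2. Service 34; fixed 8; total 42.
{Norris, Joliet, Ryde}: P→Joliet 5, Q→Norris 3, R→Joliet 2, S→Ryde 8, T→Ryde 6, U→Norris 3, V→Ryde 2. Service 29; fixed 14; total 43.
{Norris, Joliet}: service 40 + fixed 8 = 48
{Norris}: P→Norris 13, Q→Norris 3, R→Norris 12, S→Norris 9, T→Norris 14, U→Norris 3, V→Norris 4. Service 58; fixed 2; total 60.
(All 7 nonempty subsets were checked; Norris and Ryde is lowest.)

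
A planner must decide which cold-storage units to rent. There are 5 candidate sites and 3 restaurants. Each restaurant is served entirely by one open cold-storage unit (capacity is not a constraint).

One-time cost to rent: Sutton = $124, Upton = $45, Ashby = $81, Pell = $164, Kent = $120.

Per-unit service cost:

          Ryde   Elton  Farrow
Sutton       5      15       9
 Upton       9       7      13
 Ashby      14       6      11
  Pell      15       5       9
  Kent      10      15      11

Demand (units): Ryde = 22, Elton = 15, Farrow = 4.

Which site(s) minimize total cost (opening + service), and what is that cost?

For any fixed open set, each restaurant goes to its cheapest open site; total = fixed + service.
{Upton}: Ryde→Upton 9·22=198, Elton→Upton 7·15=105, Farrow→Upton 13·4=52. Service 355; fixed 45; total 400.
{Sutton, Upton}: service 251 + fixed 169 = 420
{Sutton, Ashby}: Ryde→Sutton 5·22=110, Elton→Ashby 6·15=90, Farrow→Sutton 9·4=36. Service 236; fixed 205; total 441.
{Sutton, Upton, Ashby, Pell, Kent}: service 221 + fixed 534 = 755
No other subset beats 400.

Open Upton only; minimum total cost 400.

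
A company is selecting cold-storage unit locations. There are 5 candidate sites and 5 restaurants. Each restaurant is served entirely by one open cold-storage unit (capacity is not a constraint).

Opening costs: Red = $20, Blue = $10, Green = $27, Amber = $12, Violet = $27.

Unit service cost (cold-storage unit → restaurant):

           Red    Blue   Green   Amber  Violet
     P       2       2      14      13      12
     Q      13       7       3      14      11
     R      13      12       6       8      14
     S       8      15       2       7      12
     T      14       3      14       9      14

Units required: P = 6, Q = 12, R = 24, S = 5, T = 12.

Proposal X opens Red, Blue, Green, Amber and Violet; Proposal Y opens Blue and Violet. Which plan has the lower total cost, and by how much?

Proposal X is cheaper by 183.

Proposal X: {Red, Blue, Green, Amber, Violet}: P→Red 2·6=12, Q→Green 3·12=36, R→Green 6·24=144, S→Green 2·5=10, T→Blue 3·12=36. Service 238; fixed 96; total 334.
Proposal Y: {Blue, Violet}: P→Blue 2·6=12, Q→Blue 7·12=84, R→Blue 12·24=288, S→Violet 12·5=60, T→Blue 3·12=36. Service 480; fixed 37; total 517.
Difference: |334 − 517| = 183.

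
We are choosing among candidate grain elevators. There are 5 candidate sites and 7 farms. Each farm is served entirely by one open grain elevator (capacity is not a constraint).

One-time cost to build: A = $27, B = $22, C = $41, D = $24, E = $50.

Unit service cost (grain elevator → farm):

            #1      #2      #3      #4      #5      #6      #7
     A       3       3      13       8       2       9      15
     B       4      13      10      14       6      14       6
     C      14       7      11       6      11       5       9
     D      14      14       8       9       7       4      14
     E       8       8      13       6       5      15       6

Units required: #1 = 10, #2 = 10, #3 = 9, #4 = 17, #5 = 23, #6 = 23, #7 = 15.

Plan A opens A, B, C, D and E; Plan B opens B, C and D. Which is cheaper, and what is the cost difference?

Plan A is cheaper by 65.

Plan A: {A, B, C, D, E}: #1→A 3·10=30, #2→A 3·10=30, #3→D 8·9=72, #4→C 6·17=102, #5→A 2·23=46, #6→D 4·23=92, #7→B 6·15=90. Service 462; fixed 164; total 626.
Plan B: {B, C, D}: #1→B 4·10=40, #2→C 7·10=70, #3→D 8·9=72, #4→C 6·17=102, #5→B 6·23=138, #6→D 4·23=92, #7→B 6·15=90. Service 604; fixed 87; total 691.
Difference: |626 − 691| = 65.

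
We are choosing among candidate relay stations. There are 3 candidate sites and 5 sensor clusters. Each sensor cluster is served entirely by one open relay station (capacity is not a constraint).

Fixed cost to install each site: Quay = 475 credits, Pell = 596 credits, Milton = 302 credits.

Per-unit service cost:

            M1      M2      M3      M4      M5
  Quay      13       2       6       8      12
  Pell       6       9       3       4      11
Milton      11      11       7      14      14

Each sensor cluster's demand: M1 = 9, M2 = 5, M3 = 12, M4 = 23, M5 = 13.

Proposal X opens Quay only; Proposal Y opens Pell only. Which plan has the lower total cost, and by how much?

Proposal X: {Quay}: M1→Quay 13·9=117, M2→Quay 2·5=10, M3→Quay 6·12=72, M4→Quay 8·23=184, M5→Quay 12·13=156. Service 539; fixed 475; total 1014.
Proposal Y: {Pell}: M1→Pell 6·9=54, M2→Pell 9·5=45, M3→Pell 3·12=36, M4→Pell 4·23=92, M5→Pell 11·13=143. Service 370; fixed 596; total 966.
Difference: |1014 − 966| = 48.

Proposal Y is cheaper by 48.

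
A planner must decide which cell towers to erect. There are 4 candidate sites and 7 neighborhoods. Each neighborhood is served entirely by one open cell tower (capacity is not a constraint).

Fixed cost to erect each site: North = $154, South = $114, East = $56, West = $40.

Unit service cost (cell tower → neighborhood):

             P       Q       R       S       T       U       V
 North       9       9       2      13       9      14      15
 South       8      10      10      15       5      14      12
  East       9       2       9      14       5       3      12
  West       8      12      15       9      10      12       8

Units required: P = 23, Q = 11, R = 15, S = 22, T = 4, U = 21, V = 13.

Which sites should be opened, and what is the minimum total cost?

Open East and West; minimum total cost 822.

For any fixed open set, each neighborhood goes to its cheapest open site; total = fixed + service.
{East, West}: P→West 8·23=184, Q→East 2·11=22, R→East 9·15=135, S→West 9·22=198, T→East 5·4=20, U→East 3·21=63, V→West 8·13=104. Service 726; fixed 96; total 822.
{North, East, West}: service 621 + fixed 250 = 871
{South, East, West}: P→South 8·23=184, Q→East 2·11=22, R→East 9·15=135, S→West 9·22=198, T→South 5·4=20, U→East 3·21=63, V→West 8·13=104. Service 726; fixed 210; total 936.
{North, South, East, West}: service 621 + fixed 364 = 985
(All 15 nonempty subsets were checked; East and West is lowest.)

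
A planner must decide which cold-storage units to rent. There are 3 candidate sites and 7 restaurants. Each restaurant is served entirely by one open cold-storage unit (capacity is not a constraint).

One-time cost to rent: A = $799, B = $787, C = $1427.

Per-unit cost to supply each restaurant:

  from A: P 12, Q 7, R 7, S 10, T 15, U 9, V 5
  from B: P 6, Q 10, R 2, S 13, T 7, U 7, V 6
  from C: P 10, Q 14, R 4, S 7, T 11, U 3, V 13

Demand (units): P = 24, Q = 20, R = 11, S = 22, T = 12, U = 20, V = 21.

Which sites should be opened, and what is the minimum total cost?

For any fixed open set, each restaurant goes to its cheapest open site; total = fixed + service.
{B}: P→B 6·24=144, Q→B 10·20=200, R→B 2·11=22, S→B 13·22=286, T→B 7·12=84, U→B 7·20=140, V→B 6·21=126. Service 1002; fixed 787; total 1789.
{A}: service 1190 + fixed 799 = 1989
{A, B}: service 855 + fixed 1586 = 2441
{A, B, C}: P→B 6·24=144, Q→A 7·20=140, R→B 2·11=22, S→C 7·22=154, T→B 7·12=84, U→C 3·20=60, V→A 5·21=105. Service 709; fixed 3013; total 3722.
No other subset beats 1789.

Open B only; minimum total cost 1789.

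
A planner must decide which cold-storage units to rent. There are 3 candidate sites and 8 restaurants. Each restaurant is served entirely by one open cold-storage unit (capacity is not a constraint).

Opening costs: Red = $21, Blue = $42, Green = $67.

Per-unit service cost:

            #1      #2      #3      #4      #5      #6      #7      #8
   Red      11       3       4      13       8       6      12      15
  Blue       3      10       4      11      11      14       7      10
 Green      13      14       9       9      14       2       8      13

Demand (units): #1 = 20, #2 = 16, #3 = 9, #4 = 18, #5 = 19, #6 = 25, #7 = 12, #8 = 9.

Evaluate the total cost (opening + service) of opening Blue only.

Each restaurant is assigned to its cheapest site among the open ones.
{Blue}: #1→Blue 3·20=60, #2→Blue 10·16=160, #3→Blue 4·9=36, #4→Blue 11·18=198, #5→Blue 11·19=209, #6→Blue 14·25=350, #7→Blue 7·12=84, #8→Blue 10·9=90. Service 1187; fixed 42; total 1229.

Total cost: 1229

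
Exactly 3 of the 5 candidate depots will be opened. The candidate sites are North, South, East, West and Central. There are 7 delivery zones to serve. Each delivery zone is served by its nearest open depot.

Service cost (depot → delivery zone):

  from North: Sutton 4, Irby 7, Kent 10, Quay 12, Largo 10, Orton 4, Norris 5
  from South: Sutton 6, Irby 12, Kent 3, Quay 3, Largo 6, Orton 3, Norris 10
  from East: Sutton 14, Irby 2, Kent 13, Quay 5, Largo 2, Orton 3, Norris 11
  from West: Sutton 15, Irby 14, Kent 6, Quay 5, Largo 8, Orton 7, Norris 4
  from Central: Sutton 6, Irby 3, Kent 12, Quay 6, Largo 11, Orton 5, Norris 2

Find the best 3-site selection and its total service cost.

Choose South, East and Central; total service cost 21.

With exactly 3 open, each delivery zone uses its cheapest among the chosen.
{South, East, Central}: Sutton→South 6, Irby→East 2, Kent→South 3, Quay→South 3, Largo→East 2, Orton→South 3, Norris→Central 2. Service cost 21.
{North, South, East}: service cost 22
{South, East, West}: service cost 23
Among all 10 size-3 choices, {South, East, Central} is lowest.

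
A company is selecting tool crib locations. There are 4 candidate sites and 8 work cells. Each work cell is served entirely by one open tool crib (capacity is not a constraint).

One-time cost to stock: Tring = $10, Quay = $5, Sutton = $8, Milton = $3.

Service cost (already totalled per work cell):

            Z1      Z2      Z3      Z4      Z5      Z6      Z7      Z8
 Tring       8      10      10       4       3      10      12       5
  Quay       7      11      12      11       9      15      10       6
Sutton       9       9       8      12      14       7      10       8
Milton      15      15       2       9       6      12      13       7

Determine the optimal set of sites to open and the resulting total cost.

Open Tring and Milton; minimum total cost 67.

For any fixed open set, each work cell goes to its cheapest open site; total = fixed + service.
{Tring, Milton}: Z1→Tring 8, Z2→Tring 10, Z3→Milton 2, Z4→Tring 4, Z5→Tring 3, Z6→Tring 10, Z7→Tring 12, Z8→Tring 5. Service 54; fixed 13; total 67.
{Tring, Quay, Milton}: service 51 + fixed 18 = 69
{Tring, Sutton, Milton}: service 48 + fixed 21 = 69
{Tring, Quay, Sutton, Milton}: Z1→Quay 7, Z2→Sutton 9, Z3→Milton 2, Z4→Tring 4, Z5→Tring 3, Z6→Sutton 7, Z7→Quay 10, Z8→Tring 5. Service 47; fixed 26; total 73.
(All 15 nonempty subsets were checked; Tring and Milton is lowest.)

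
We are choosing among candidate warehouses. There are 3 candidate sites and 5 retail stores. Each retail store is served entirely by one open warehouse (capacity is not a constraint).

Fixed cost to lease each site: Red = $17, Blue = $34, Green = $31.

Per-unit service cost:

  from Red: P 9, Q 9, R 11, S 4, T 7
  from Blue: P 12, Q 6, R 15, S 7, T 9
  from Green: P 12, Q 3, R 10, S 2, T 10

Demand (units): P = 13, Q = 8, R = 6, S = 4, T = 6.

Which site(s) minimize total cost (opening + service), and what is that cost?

Open Red and Green; minimum total cost 299.

For any fixed open set, each retail store goes to its cheapest open site; total = fixed + service.
{Red, Green}: P→Red 9·13=117, Q→Green 3·8=24, R→Green 10·6=60, S→Green 2·4=8, T→Red 7·6=42. Service 251; fixed 48; total 299.
{Red}: service 313 + fixed 17 = 330
{Red, Blue, Green}: P→Red 9·13=117, Q→Green 3·8=24, R→Green 10·6=60, S→Green 2·4=8, T→Red 7·6=42. Service 251; fixed 82; total 333.
(All 7 nonempty subsets were checked; Red and Green is lowest.)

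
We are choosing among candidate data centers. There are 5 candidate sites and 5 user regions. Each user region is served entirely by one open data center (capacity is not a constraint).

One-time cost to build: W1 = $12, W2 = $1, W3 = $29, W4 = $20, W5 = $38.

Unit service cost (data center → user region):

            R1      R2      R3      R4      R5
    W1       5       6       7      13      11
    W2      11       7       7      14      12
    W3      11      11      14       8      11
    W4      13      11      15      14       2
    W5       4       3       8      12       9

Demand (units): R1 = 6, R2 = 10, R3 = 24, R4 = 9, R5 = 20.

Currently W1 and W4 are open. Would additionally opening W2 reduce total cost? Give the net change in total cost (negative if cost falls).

Current service cost with {W1, W4}: 415.
Adding W2: each user region re-picks its cheapest; new service cost 415, saving 0.
Extra fixed cost: 1. Net change = 1 − 0 = 1.
(Totals: 447 → 448.)

No — net change +1 (cost rises by 1).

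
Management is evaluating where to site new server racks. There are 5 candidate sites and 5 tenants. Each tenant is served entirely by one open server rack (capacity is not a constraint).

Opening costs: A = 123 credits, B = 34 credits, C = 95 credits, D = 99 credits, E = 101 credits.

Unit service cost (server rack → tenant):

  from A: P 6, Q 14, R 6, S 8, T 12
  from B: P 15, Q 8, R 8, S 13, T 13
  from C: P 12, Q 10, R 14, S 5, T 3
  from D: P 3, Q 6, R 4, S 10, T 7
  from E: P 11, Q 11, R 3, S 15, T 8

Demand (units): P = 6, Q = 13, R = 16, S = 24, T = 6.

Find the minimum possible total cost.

For any fixed open set, each tenant goes to its cheapest open site; total = fixed + service.
{C, D}: P→D 3·6=18, Q→D 6·13=78, R→D 4·16=64, S→C 5·24=120, T→C 3·6=18. Service 298; fixed 194; total 492.
{B, C, D}: service 298 + fixed 228 = 526
{D}: P→D 3·6=18, Q→D 6·13=78, R→D 4·16=64, S→D 10·24=240, T→D 7·6=42. Service 442; fixed 99; total 541.
{A, B, C, D, E}: service 282 + fixed 452 = 734
No other subset beats 492.

Minimum total cost: 492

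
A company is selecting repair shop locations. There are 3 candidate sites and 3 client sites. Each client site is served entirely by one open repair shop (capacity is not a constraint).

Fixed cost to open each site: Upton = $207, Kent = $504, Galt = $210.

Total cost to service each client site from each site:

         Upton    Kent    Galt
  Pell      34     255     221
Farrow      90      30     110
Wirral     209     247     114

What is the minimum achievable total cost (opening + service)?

Minimum total cost: 540

For any fixed open set, each client site goes to its cheapest open site; total = fixed + service.
{Upton}: Pell→Upton 34, Farrow→Upton 90, Wirral→Upton 209. Service 333; fixed 207; total 540.
{Upton, Galt}: service 238 + fixed 417 = 655
{Galt}: Pell→Galt 221, Farrow→Galt 110, Wirral→Galt 114. Service 445; fixed 210; total 655.
{Upton, Kent, Galt}: Pell→Upton 34, Farrow→Kent 30, Wirral→Galt 114. Service 178; fixed 921; total 1099.
(All 7 nonempty subsets were checked; Upton only is lowest.)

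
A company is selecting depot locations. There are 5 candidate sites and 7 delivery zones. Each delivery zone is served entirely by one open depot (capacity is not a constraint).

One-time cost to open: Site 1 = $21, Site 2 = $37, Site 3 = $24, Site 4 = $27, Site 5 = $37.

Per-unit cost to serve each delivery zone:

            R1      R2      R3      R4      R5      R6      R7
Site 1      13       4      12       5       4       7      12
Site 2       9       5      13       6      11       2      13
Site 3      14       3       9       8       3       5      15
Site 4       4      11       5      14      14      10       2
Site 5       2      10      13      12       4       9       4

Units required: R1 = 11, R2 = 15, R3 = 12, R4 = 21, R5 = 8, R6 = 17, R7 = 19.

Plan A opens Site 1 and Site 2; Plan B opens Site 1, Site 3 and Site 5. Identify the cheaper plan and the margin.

Plan A: {Site 1, Site 2}: R1→Site 2 9·11=99, R2→Site 1 4·15=60, R3→Site 1 12·12=144, R4→Site 1 5·21=105, R5→Site 1 4·8=32, R6→Site 2 2·17=34, R7→Site 1 12·19=228. Service 702; fixed 58; total 760.
Plan B: {Site 1, Site 3, Site 5}: R1→Site 5 2·11=22, R2→Site 3 3·15=45, R3→Site 3 9·12=108, R4→Site 1 5·21=105, R5→Site 3 3·8=24, R6→Site 3 5·17=85, R7→Site 5 4·19=76. Service 465; fixed 82; total 547.
Difference: |760 − 547| = 213.

Plan B is cheaper by 213.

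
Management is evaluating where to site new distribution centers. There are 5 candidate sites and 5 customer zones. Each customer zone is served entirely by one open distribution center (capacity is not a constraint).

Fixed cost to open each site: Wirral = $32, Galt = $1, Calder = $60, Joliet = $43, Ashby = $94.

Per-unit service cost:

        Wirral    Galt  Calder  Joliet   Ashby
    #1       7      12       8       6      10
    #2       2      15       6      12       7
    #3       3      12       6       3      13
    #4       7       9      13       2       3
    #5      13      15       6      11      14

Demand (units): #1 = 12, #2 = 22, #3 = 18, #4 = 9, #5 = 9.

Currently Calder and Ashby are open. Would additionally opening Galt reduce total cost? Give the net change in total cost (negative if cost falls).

Current service cost with {Calder, Ashby}: 417.
Adding Galt: each customer zone re-picks its cheapest; new service cost 417, saving 0.
Extra fixed cost: 1. Net change = 1 − 0 = 1.
(Totals: 571 → 572.)

No — net change +1 (cost rises by 1).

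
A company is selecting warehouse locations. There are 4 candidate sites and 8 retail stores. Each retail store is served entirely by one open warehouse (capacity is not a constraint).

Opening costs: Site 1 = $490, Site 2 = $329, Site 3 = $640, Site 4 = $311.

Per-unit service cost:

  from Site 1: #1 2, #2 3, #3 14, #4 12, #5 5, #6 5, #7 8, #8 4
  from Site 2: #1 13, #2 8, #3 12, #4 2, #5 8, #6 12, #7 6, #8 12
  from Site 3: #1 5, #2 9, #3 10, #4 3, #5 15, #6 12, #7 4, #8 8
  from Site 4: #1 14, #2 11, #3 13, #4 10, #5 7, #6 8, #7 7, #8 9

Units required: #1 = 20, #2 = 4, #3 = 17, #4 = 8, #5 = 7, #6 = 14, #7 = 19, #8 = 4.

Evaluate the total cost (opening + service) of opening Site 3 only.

Total cost: 1351

Each retail store is assigned to its cheapest site among the open ones.
{Site 3}: #1→Site 3 5·20=100, #2→Site 3 9·4=36, #3→Site 3 10·17=170, #4→Site 3 3·8=24, #5→Site 3 15·7=105, #6→Site 3 12·14=168, #7→Site 3 4·19=76, #8→Site 3 8·4=32. Service 711; fixed 640; total 1351.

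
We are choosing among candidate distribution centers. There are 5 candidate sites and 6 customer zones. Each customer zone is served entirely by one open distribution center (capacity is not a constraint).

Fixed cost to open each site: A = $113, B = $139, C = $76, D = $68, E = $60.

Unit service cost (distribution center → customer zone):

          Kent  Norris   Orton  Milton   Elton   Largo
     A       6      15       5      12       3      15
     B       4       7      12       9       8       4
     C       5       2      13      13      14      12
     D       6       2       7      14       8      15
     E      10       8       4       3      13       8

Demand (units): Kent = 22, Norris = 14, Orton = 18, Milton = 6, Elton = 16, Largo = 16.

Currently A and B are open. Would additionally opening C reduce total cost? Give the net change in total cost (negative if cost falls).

No — net change +6 (cost rises by 6).

Current service cost with {A, B}: 442.
Adding C: each customer zone re-picks its cheapest; new service cost 372, saving 70.
Extra fixed cost: 76. Net change = 76 − 70 = 6.
(Totals: 694 → 700.)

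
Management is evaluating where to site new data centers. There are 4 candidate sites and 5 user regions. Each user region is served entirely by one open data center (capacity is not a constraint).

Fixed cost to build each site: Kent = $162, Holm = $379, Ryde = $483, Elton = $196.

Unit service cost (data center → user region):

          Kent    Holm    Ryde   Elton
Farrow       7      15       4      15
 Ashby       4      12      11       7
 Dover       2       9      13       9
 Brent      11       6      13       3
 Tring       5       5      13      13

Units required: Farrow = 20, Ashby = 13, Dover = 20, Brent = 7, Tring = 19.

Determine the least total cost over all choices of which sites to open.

Minimum total cost: 566

For any fixed open set, each user region goes to its cheapest open site; total = fixed + service.
{Kent}: Farrow→Kent 7·20=140, Ashby→Kent 4·13=52, Dover→Kent 2·20=40, Brent→Kent 11·7=77, Tring→Kent 5·19=95. Service 404; fixed 162; total 566.
{Kent, Elton}: service 348 + fixed 358 = 706
{Kent, Holm}: service 369 + fixed 541 = 910
{Kent, Holm, Ryde, Elton}: Farrow→Ryde 4·20=80, Ashby→Kent 4·13=52, Dover→Kent 2·20=40, Brent→Elton 3·7=21, Tring→Kent 5·19=95. Service 288; fixed 1220; total 1508.
No other subset beats 566.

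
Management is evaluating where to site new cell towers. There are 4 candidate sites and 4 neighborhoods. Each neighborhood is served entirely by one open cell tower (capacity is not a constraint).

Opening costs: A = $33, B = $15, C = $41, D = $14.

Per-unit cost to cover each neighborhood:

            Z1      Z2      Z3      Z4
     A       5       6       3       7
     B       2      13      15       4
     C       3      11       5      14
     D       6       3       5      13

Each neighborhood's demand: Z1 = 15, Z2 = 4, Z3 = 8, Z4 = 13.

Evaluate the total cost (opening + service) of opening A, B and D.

Total cost: 180

Each neighborhood is assigned to its cheapest site among the open ones.
{A, B, D}: Z1→B 2·15=30, Z2→D 3·4=12, Z3→A 3·8=24, Z4→B 4·13=52. Service 118; fixed 62; total 180.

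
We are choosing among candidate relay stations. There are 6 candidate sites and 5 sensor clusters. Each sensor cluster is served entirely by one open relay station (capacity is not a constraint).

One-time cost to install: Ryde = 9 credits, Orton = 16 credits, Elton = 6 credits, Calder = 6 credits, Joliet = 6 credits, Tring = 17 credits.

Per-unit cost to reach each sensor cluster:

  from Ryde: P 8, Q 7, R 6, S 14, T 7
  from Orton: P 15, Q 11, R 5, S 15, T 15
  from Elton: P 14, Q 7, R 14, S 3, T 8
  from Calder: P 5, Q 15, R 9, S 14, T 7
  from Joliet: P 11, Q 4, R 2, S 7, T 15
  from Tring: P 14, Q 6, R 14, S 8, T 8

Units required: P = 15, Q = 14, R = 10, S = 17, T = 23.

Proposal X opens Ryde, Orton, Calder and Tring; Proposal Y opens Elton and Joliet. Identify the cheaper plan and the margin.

Proposal Y is cheaper by 66.

Proposal X: {Ryde, Orton, Calder, Tring}: P→Calder 5·15=75, Q→Tring 6·14=84, R→Orton 5·10=50, S→Tring 8·17=136, T→Ryde 7·23=161. Service 506; fixed 48; total 554.
Proposal Y: {Elton, Joliet}: P→Joliet 11·15=165, Q→Joliet 4·14=56, R→Joliet 2·10=20, S→Elton 3·17=51, T→Elton 8·23=184. Service 476; fixed 12; total 488.
Difference: |554 − 488| = 66.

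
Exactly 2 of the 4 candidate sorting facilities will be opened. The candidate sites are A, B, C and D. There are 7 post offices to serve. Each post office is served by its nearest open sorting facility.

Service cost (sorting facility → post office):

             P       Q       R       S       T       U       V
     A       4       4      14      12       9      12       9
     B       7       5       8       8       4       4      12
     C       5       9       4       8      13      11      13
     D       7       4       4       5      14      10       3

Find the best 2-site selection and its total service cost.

Choose B and D; total service cost 31.

With exactly 2 open, each post office uses its cheapest among the chosen.
{B, D}: P→B 7, Q→D 4, R→D 4, S→D 5, T→B 4, U→B 4, V→D 3. Service cost 31.
{A, D}: service cost 39
{A, B}: service cost 41
Among all 6 size-2 choices, {B, D} is lowest.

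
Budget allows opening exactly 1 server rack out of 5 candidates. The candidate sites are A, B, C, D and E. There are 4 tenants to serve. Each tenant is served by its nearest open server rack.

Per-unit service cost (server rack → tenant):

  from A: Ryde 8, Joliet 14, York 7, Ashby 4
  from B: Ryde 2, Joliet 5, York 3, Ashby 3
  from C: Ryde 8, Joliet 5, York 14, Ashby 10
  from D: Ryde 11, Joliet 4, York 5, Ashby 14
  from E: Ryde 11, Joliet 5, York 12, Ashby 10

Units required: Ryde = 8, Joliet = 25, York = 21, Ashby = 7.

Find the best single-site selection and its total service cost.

With exactly 1 open, each tenant uses its cheapest among the chosen.
{B}: Ryde→B 2·8=16, Joliet→B 5·25=125, York→B 3·21=63, Ashby→B 3·7=21. Service cost 225.
{D}: service cost 391
{E}: service cost 535
Among all 5 size-1 choices, {B} is lowest.

Choose B only; total service cost 225.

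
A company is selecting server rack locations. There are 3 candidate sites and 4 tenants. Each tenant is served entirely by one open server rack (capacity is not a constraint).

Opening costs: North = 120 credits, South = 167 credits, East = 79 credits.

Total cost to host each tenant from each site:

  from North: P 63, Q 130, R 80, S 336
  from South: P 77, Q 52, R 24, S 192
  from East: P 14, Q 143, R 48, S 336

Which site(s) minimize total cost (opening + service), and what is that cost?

Open South only; minimum total cost 512.

For any fixed open set, each tenant goes to its cheapest open site; total = fixed + service.
{South}: P→South 77, Q→South 52, R→South 24, S→South 192. Service 345; fixed 167; total 512.
{South, East}: service 282 + fixed 246 = 528
{North, South}: service 331 + fixed 287 = 618
{North, South, East}: P→East 14, Q→South 52, R→South 24, S→South 192. Service 282; fixed 366; total 648.
No other subset beats 512.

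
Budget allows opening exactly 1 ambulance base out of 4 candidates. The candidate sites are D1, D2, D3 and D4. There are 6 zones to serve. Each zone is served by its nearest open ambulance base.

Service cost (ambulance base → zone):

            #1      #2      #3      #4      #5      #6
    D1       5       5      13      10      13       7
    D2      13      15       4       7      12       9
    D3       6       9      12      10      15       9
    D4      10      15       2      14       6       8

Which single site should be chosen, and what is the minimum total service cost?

Choose D1 only; total service cost 53.

With exactly 1 open, each zone uses its cheapest among the chosen.
{D1}: #1→D1 5, #2→D1 5, #3→D1 13, #4→D1 10, #5→D1 13, #6→D1 7. Service cost 53.
{D4}: service cost 55
{D2}: service cost 60
Among all 4 size-1 choices, {D1} is lowest.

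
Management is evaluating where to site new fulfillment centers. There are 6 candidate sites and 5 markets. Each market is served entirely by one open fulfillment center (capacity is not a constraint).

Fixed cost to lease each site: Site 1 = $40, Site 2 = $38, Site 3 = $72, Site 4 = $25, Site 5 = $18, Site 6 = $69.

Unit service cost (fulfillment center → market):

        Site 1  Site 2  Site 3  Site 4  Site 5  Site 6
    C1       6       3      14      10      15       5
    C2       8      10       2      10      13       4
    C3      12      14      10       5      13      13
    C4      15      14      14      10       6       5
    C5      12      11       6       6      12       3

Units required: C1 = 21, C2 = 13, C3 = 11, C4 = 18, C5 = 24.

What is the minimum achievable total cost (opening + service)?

Minimum total cost: 464

For any fixed open set, each market goes to its cheapest open site; total = fixed + service.
{Site 2, Site 4, Site 6}: C1→Site 2 3·21=63, C2→Site 6 4·13=52, C3→Site 4 5·11=55, C4→Site 6 5·18=90, C5→Site 6 3·24=72. Service 332; fixed 132; total 464.
{Site 4, Site 6}: service 374 + fixed 94 = 468
{Site 2, Site 4, Site 5, Site 6}: C1→Site 2 3·21=63, C2→Site 6 4·13=52, C3→Site 4 5·11=55, C4→Site 6 5·18=90, C5→Site 6 3·24=72. Service 332; fixed 150; total 482.
{Site 1, Site 2, Site 3, Site 4, Site 5, Site 6}: service 306 + fixed 262 = 568
No other subset beats 464.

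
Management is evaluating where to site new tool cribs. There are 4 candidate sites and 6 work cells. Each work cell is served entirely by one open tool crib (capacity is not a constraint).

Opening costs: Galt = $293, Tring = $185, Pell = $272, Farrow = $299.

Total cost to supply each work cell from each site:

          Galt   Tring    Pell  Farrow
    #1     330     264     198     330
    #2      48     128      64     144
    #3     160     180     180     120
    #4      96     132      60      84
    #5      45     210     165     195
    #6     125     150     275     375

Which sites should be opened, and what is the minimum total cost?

Open Galt only; minimum total cost 1097.

For any fixed open set, each work cell goes to its cheapest open site; total = fixed + service.
{Galt}: #1→Galt 330, #2→Galt 48, #3→Galt 160, #4→Galt 96, #5→Galt 45, #6→Galt 125. Service 804; fixed 293; total 1097.
{Galt, Pell}: service 636 + fixed 565 = 1201
{Pell}: #1→Pell 198, #2→Pell 64, #3→Pell 180, #4→Pell 60, #5→Pell 165, #6→Pell 275. Service 942; fixed 272; total 1214.
{Galt, Tring, Pell, Farrow}: #1→Pell 198, #2→Galt 48, #3→Farrow 120, #4→Pell 60, #5→Galt 45, #6→Galt 125. Service 596; fixed 1049; total 1645.
No other subset beats 1097.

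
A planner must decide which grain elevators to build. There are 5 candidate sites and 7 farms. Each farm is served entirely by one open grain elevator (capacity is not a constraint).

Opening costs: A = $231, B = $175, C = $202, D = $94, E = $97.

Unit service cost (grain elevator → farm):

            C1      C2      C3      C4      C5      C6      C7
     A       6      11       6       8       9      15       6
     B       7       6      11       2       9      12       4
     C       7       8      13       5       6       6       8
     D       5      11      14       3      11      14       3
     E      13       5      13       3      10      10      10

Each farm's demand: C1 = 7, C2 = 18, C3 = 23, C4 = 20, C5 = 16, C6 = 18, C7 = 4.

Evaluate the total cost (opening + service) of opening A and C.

Total cost: 1085

Each farm is assigned to its cheapest site among the open ones.
{A, C}: C1→A 6·7=42, C2→C 8·18=144, C3→A 6·23=138, C4→C 5·20=100, C5→C 6·16=96, C6→C 6·18=108, C7→A 6·4=24. Service 652; fixed 433; total 1085.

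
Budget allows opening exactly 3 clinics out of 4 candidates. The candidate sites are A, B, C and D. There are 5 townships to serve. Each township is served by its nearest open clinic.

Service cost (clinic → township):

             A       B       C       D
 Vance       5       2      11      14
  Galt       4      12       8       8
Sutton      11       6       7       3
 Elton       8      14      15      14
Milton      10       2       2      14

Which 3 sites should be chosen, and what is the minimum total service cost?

With exactly 3 open, each township uses its cheapest among the chosen.
{A, B, D}: Vance→B 2, Galt→A 4, Sutton→D 3, Elton→A 8, Milton→B 2. Service cost 19.
{A, B, C}: service cost 22
{A, C, D}: service cost 22
Among all 4 size-3 choices, {A, B, D} is lowest.

Choose A, B and D; total service cost 19.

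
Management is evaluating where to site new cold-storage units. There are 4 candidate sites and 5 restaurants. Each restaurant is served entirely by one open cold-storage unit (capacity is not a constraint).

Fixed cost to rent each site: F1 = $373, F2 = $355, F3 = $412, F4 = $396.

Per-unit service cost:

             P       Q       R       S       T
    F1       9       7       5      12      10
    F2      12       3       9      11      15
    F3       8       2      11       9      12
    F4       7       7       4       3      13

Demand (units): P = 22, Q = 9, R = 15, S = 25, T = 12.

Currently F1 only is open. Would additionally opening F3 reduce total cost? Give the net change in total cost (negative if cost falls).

Current service cost with {F1}: 756.
Adding F3: each restaurant re-picks its cheapest; new service cost 614, saving 142.
Extra fixed cost: 412. Net change = 412 − 142 = 270.
(Totals: 1129 → 1399.)

No — net change +270 (cost rises by 270).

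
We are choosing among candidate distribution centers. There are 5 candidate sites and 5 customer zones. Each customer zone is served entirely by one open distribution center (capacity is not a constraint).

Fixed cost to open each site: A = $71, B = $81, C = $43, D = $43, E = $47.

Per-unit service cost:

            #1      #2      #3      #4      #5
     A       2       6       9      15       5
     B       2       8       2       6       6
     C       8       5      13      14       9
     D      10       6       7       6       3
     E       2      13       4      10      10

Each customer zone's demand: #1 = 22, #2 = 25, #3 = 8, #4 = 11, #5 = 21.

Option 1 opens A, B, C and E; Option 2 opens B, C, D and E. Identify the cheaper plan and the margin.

Option 2 is cheaper by 70.

Option 1: {A, B, C, E}: #1→A 2·22=44, #2→C 5·25=125, #3→B 2·8=16, #4→B 6·11=66, #5→A 5·21=105. Service 356; fixed 242; total 598.
Option 2: {B, C, D, E}: #1→B 2·22=44, #2→C 5·25=125, #3→B 2·8=16, #4→B 6·11=66, #5→D 3·21=63. Service 314; fixed 214; total 528.
Difference: |598 − 528| = 70.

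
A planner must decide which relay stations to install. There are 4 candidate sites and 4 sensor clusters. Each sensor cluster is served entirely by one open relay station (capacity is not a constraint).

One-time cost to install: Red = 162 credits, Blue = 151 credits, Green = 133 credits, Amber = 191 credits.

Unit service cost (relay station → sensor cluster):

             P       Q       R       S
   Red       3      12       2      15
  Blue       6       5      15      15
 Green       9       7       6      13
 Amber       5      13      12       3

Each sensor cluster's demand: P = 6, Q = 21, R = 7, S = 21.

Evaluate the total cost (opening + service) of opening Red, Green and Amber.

Each sensor cluster is assigned to its cheapest site among the open ones.
{Red, Green, Amber}: P→Red 3·6=18, Q→Green 7·21=147, R→Red 2·7=14, S→Amber 3·21=63. Service 242; fixed 486; total 728.

Total cost: 728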